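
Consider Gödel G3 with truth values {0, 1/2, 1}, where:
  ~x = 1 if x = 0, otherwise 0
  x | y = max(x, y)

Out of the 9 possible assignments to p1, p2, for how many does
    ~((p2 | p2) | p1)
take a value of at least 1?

p1 = 0, p2 = 0 ↦ 1  ≥
p1 = 0, p2 = 1/2 ↦ 0  <
p1 = 0, p2 = 1 ↦ 0  <
p1 = 1/2, p2 = 0 ↦ 0  <
p1 = 1/2, p2 = 1/2 ↦ 0  <
p1 = 1/2, p2 = 1 ↦ 0  <
p1 = 1, p2 = 0 ↦ 0  <
p1 = 1, p2 = 1/2 ↦ 0  <
p1 = 1, p2 = 1 ↦ 0  <
So 1 of the 9 assignments meets the threshold.

1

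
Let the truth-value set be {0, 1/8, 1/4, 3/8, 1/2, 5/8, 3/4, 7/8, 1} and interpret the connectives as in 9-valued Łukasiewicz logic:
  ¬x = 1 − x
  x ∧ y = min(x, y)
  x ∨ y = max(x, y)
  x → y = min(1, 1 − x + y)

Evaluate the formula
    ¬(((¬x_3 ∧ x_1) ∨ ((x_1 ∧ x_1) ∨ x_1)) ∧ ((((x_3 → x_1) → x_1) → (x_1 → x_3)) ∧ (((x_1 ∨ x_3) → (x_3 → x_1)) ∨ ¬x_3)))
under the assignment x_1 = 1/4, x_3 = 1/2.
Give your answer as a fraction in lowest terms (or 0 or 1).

¬x_3 = ¬1/2 = 1/2
¬x_3 ∧ x_1 = 1/2 ∧ 1/4 = 1/4
x_1 ∧ x_1 = 1/4 ∧ 1/4 = 1/4
(x_1 ∧ x_1) ∨ x_1 = 1/4 ∨ 1/4 = 1/4
(¬x_3 ∧ x_1) ∨ ((x_1 ∧ x_1) ∨ x_1) = 1/4 ∨ 1/4 = 1/4
x_3 → x_1 = 1/2 → 1/4 = 3/4
(x_3 → x_1) → x_1 = 3/4 → 1/4 = 1/2
x_1 → x_3 = 1/4 → 1/2 = 1
((x_3 → x_1) → x_1) → (x_1 → x_3) = 1/2 → 1 = 1
x_1 ∨ x_3 = 1/4 ∨ 1/2 = 1/2
x_3 → x_1 = 1/2 → 1/4 = 3/4
(x_1 ∨ x_3) → (x_3 → x_1) = 1/2 → 3/4 = 1
¬x_3 = ¬1/2 = 1/2
((x_1 ∨ x_3) → (x_3 → x_1)) ∨ ¬x_3 = 1 ∨ 1/2 = 1
(((x_3 → x_1) → x_1) → (x_1 → x_3)) ∧ (((x_1 ∨ x_3) → (x_3 → x_1)) ∨ ¬x_3) = 1 ∧ 1 = 1
((¬x_3 ∧ x_1) ∨ ((x_1 ∧ x_1) ∨ x_1)) ∧ ((((x_3 → x_1) → x_1) → (x_1 → x_3)) ∧ (((x_1 ∨ x_3) → (x_3 → x_1)) ∨ ¬x_3)) = 1/4 ∧ 1 = 1/4
¬(((¬x_3 ∧ x_1) ∨ ((x_1 ∧ x_1) ∨ x_1)) ∧ ((((x_3 → x_1) → x_1) → (x_1 → x_3)) ∧ (((x_1 ∨ x_3) → (x_3 → x_1)) ∨ ¬x_3))) = ¬1/4 = 3/4

3/4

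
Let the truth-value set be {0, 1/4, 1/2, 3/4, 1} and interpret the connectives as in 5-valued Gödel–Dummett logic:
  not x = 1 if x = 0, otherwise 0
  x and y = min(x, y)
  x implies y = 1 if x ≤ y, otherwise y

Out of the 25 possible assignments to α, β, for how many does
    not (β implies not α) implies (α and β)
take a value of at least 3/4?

13

value 1: 10 assignments (counts)
value 3/4: 3 assignments (counts)
value 1/2: 5 assignments
value 1/4: 7 assignments
So 13 of the 25 assignments meet the threshold.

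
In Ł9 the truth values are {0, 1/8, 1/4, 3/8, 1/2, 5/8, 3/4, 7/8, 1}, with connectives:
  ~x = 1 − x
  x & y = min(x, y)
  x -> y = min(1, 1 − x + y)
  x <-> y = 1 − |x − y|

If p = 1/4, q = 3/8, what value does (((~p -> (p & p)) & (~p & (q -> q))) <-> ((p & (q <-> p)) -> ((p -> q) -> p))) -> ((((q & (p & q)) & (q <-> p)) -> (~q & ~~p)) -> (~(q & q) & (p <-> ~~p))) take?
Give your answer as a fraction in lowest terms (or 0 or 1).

~p = ~1/4 = 3/4
p & p = 1/4 & 1/4 = 1/4
~p -> (p & p) = 3/4 -> 1/4 = 1/2
~p = ~1/4 = 3/4
q -> q = 3/8 -> 3/8 = 1
~p & (q -> q) = 3/4 & 1 = 3/4
(~p -> (p & p)) & (~p & (q -> q)) = 1/2 & 3/4 = 1/2
q <-> p = 3/8 <-> 1/4 = 7/8
p & (q <-> p) = 1/4 & 7/8 = 1/4
p -> q = 1/4 -> 3/8 = 1
(p -> q) -> p = 1 -> 1/4 = 1/4
(p & (q <-> p)) -> ((p -> q) -> p) = 1/4 -> 1/4 = 1
((~p -> (p & p)) & (~p & (q -> q))) <-> ((p & (q <-> p)) -> ((p -> q) -> p)) = 1/2 <-> 1 = 1/2
p & q = 1/4 & 3/8 = 1/4
q & (p & q) = 3/8 & 1/4 = 1/4
q <-> p = 3/8 <-> 1/4 = 7/8
(q & (p & q)) & (q <-> p) = 1/4 & 7/8 = 1/4
~q = ~3/8 = 5/8
~p = ~1/4 = 3/4
~~p = ~3/4 = 1/4
~q & ~~p = 5/8 & 1/4 = 1/4
((q & (p & q)) & (q <-> p)) -> (~q & ~~p) = 1/4 -> 1/4 = 1
q & q = 3/8 & 3/8 = 3/8
~(q & q) = ~3/8 = 5/8
~p = ~1/4 = 3/4
~~p = ~3/4 = 1/4
p <-> ~~p = 1/4 <-> 1/4 = 1
~(q & q) & (p <-> ~~p) = 5/8 & 1 = 5/8
(((q & (p & q)) & (q <-> p)) -> (~q & ~~p)) -> (~(q & q) & (p <-> ~~p)) = 1 -> 5/8 = 5/8
(((~p -> (p & p)) & (~p & (q -> q))) <-> ((p & (q <-> p)) -> ((p -> q) -> p))) -> ((((q & (p & q)) & (q <-> p)) -> (~q & ~~p)) -> (~(q & q) & (p <-> ~~p))) = 1/2 -> 5/8 = 1

1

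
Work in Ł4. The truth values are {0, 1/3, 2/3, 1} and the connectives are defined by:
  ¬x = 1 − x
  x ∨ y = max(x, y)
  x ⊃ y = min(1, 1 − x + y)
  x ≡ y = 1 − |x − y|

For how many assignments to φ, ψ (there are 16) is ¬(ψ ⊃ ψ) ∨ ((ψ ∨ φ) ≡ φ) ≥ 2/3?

13

φ = 0, ψ = 0 ↦ 1  ≥
φ = 0, ψ = 1/3 ↦ 2/3  ≥
φ = 0, ψ = 2/3 ↦ 1/3  <
φ = 0, ψ = 1 ↦ 0  <
φ = 1/3, ψ = 0 ↦ 1  ≥
φ = 1/3, ψ = 1/3 ↦ 1  ≥
φ = 1/3, ψ = 2/3 ↦ 2/3  ≥
φ = 1/3, ψ = 1 ↦ 1/3  <
φ = 2/3, ψ = 0 ↦ 1  ≥
φ = 2/3, ψ = 1/3 ↦ 1  ≥
φ = 2/3, ψ = 2/3 ↦ 1  ≥
φ = 2/3, ψ = 1 ↦ 2/3  ≥
φ = 1, ψ = 0 ↦ 1  ≥
φ = 1, ψ = 1/3 ↦ 1  ≥
φ = 1, ψ = 2/3 ↦ 1  ≥
φ = 1, ψ = 1 ↦ 1  ≥
So 13 of the 16 assignments meet the threshold.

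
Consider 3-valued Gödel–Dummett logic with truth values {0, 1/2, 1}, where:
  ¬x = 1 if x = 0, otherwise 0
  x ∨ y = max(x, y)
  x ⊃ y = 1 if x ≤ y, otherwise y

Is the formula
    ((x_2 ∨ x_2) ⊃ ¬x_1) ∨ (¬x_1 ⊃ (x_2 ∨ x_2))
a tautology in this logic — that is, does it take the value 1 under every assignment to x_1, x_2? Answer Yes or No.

x_1 = 0, x_2 = 0 ↦ 1
x_1 = 0, x_2 = 1/2 ↦ 1
x_1 = 0, x_2 = 1 ↦ 1
x_1 = 1/2, x_2 = 0 ↦ 1
x_1 = 1/2, x_2 = 1/2 ↦ 1
x_1 = 1/2, x_2 = 1 ↦ 1
x_1 = 1, x_2 = 0 ↦ 1
x_1 = 1, x_2 = 1/2 ↦ 1
x_1 = 1, x_2 = 1 ↦ 1
Every assignment gives a value ≥ 1.

Yes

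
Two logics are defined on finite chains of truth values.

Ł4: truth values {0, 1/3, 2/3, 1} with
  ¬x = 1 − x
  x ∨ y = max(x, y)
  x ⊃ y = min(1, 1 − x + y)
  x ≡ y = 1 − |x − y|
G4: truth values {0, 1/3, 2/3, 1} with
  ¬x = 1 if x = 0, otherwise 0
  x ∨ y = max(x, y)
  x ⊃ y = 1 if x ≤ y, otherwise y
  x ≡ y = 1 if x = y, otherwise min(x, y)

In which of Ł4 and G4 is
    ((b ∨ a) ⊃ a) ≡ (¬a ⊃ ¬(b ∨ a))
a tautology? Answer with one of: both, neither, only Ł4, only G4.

only Ł4

In Ł4: every assignment gives 1 — tautology.
In G4: at a = 1/3, b = 2/3 the value is 1/3 — not a tautology.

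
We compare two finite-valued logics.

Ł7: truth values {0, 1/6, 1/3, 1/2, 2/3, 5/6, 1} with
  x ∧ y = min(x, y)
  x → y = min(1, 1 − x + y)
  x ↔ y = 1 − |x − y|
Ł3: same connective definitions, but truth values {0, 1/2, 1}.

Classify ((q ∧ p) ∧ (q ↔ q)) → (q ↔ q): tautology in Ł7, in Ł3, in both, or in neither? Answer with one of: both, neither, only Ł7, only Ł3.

both

In Ł7: every assignment gives 1 — tautology.
In Ł3: every assignment gives 1 — tautology.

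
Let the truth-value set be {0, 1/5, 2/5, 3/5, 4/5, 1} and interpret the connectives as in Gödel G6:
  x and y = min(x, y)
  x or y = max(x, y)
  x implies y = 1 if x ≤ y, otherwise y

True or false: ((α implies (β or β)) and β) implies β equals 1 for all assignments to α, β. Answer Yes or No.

Yes

At α = 3/5, β = 1, for instance:
β or β = 1 or 1 = 1
α implies (β or β) = 3/5 implies 1 = 1
(α implies (β or β)) and β = 1 and 1 = 1
((α implies (β or β)) and β) implies β = 1 implies 1 = 1
and checking the remaining 35 assignments likewise gives ≥ 1 in every case.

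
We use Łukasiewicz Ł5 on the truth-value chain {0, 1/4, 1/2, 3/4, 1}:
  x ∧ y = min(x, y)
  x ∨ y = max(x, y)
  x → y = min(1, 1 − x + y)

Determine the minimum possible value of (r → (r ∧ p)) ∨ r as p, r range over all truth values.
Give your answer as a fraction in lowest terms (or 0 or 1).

Take p = 0, r = 1/2:
r ∧ p = 1/2 ∧ 0 = 0
r → (r ∧ p) = 1/2 → 0 = 1/2
(r → (r ∧ p)) ∨ r = 1/2 ∨ 1/2 = 1/2
No assignment yields a value below 1/2, so this is the minimum.

1/2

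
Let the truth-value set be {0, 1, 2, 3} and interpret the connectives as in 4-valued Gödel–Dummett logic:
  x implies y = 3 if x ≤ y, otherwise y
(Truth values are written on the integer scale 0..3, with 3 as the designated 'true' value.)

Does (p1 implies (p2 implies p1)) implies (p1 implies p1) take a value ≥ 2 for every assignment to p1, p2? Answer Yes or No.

p1 = 0, p2 = 0 ↦ 3
p1 = 0, p2 = 1 ↦ 3
p1 = 0, p2 = 2 ↦ 3
p1 = 0, p2 = 3 ↦ 3
p1 = 1, p2 = 0 ↦ 3
p1 = 1, p2 = 1 ↦ 3
p1 = 1, p2 = 2 ↦ 3
p1 = 1, p2 = 3 ↦ 3
p1 = 2, p2 = 0 ↦ 3
p1 = 2, p2 = 1 ↦ 3
p1 = 2, p2 = 2 ↦ 3
p1 = 2, p2 = 3 ↦ 3
p1 = 3, p2 = 0 ↦ 3
p1 = 3, p2 = 1 ↦ 3
p1 = 3, p2 = 2 ↦ 3
p1 = 3, p2 = 3 ↦ 3
Every assignment gives a value ≥ 2.

Yes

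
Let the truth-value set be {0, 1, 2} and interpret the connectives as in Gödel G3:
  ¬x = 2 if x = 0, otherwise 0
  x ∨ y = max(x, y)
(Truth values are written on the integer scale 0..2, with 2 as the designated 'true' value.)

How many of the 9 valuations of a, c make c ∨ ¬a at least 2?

a = 0, c = 0 ↦ 2  ≥
a = 0, c = 1 ↦ 2  ≥
a = 0, c = 2 ↦ 2  ≥
a = 1, c = 0 ↦ 0  <
a = 1, c = 1 ↦ 1  <
a = 1, c = 2 ↦ 2  ≥
a = 2, c = 0 ↦ 0  <
a = 2, c = 1 ↦ 1  <
a = 2, c = 2 ↦ 2  ≥
So 5 of the 9 assignments meet the threshold.

5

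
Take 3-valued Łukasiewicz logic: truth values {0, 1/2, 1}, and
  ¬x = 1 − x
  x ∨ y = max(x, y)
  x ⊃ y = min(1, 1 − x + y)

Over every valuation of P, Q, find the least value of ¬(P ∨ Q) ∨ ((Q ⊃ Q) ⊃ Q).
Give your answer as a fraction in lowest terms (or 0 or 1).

Take P = 1, Q = 0:
P ∨ Q = 1 ∨ 0 = 1
¬(P ∨ Q) = ¬1 = 0
Q ⊃ Q = 0 ⊃ 0 = 1
(Q ⊃ Q) ⊃ Q = 1 ⊃ 0 = 0
¬(P ∨ Q) ∨ ((Q ⊃ Q) ⊃ Q) = 0 ∨ 0 = 0
No assignment yields a value below 0, so this is the minimum.

0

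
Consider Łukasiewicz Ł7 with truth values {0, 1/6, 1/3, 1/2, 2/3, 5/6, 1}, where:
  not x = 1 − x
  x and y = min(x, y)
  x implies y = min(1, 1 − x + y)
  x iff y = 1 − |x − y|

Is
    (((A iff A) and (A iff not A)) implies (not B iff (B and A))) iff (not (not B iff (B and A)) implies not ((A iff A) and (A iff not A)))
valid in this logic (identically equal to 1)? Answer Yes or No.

At A = 1/2, B = 5/6, for instance:
A iff A = 1/2 iff 1/2 = 1
not A = not 1/2 = 1/2
A iff not A = 1/2 iff 1/2 = 1
(A iff A) and (A iff not A) = 1 and 1 = 1
not B = not 5/6 = 1/6
B and A = 5/6 and 1/2 = 1/2
not B iff (B and A) = 1/6 iff 1/2 = 2/3
((A iff A) and (A iff not A)) implies (not B iff (B and A)) = 1 implies 2/3 = 2/3
not (not B iff (B and A)) = not 2/3 = 1/3
not ((A iff A) and (A iff not A)) = not 1 = 0
not (not B iff (B and A)) implies not ((A iff A) and (A iff not A)) = 1/3 implies 0 = 2/3
(((A iff A) and (A iff not A)) implies (not B iff (B and A))) iff (not (not B iff (B and A)) implies not ((A iff A) and (A iff not A))) = 2/3 iff 2/3 = 1
and checking the remaining 48 assignments likewise gives ≥ 1 in every case.

Yes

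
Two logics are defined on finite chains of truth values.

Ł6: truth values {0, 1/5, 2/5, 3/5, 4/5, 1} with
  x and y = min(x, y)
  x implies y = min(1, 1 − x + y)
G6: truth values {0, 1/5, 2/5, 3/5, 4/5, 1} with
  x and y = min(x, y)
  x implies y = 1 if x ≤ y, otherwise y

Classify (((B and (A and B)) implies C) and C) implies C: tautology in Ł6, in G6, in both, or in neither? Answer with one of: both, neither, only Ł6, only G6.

In Ł6: every assignment gives 1 — tautology.
In G6: every assignment gives 1 — tautology.

both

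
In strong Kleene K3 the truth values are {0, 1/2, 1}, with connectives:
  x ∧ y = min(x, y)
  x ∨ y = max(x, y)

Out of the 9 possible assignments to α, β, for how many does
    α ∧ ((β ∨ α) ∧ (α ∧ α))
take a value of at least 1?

3

α = 0, β = 0 ↦ 0  <
α = 0, β = 1/2 ↦ 0  <
α = 0, β = 1 ↦ 0  <
α = 1/2, β = 0 ↦ 1/2  <
α = 1/2, β = 1/2 ↦ 1/2  <
α = 1/2, β = 1 ↦ 1/2  <
α = 1, β = 0 ↦ 1  ≥
α = 1, β = 1/2 ↦ 1  ≥
α = 1, β = 1 ↦ 1  ≥
So 3 of the 9 assignments meet the threshold.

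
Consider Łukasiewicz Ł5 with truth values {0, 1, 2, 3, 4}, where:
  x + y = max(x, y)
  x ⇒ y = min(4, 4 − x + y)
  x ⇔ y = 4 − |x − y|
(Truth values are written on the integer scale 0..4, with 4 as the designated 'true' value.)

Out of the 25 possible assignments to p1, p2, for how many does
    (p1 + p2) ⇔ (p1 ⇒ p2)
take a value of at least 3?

value 4: 7 assignments (counts)
value 3: 7 assignments (counts)
value 2: 6 assignments
value 1: 3 assignments
value 0: 2 assignments
So 14 of the 25 assignments meet the threshold.

14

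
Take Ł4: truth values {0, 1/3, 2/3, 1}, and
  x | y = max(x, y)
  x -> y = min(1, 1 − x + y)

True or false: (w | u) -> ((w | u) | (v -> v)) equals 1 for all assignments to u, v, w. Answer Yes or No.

Yes

At u = 0, v = 0, w = 1/3, for instance:
w | u = 1/3 | 0 = 1/3
v -> v = 0 -> 0 = 1
(w | u) | (v -> v) = 1/3 | 1 = 1
(w | u) -> ((w | u) | (v -> v)) = 1/3 -> 1 = 1
and checking the remaining 63 assignments likewise gives ≥ 1 in every case.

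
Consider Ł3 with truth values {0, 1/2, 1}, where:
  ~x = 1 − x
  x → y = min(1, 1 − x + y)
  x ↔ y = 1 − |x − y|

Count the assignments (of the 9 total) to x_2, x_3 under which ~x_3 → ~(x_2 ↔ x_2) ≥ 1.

3

x_2 = 0, x_3 = 0 ↦ 0  <
x_2 = 0, x_3 = 1/2 ↦ 1/2  <
x_2 = 0, x_3 = 1 ↦ 1  ≥
x_2 = 1/2, x_3 = 0 ↦ 0  <
x_2 = 1/2, x_3 = 1/2 ↦ 1/2  <
x_2 = 1/2, x_3 = 1 ↦ 1  ≥
x_2 = 1, x_3 = 0 ↦ 0  <
x_2 = 1, x_3 = 1/2 ↦ 1/2  <
x_2 = 1, x_3 = 1 ↦ 1  ≥
So 3 of the 9 assignments meet the threshold.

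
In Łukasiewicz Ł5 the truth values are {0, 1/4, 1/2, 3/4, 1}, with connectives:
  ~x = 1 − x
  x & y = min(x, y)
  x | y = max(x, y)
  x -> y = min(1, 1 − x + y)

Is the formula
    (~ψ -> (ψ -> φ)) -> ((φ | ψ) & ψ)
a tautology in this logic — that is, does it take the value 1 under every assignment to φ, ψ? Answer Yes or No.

No

Counterexample: take φ = 0, ψ = 0.
~ψ = ~0 = 1
ψ -> φ = 0 -> 0 = 1
~ψ -> (ψ -> φ) = 1 -> 1 = 1
φ | ψ = 0 | 0 = 0
(φ | ψ) & ψ = 0 & 0 = 0
(~ψ -> (ψ -> φ)) -> ((φ | ψ) & ψ) = 1 -> 0 = 0
This gives 0 ≠ 1.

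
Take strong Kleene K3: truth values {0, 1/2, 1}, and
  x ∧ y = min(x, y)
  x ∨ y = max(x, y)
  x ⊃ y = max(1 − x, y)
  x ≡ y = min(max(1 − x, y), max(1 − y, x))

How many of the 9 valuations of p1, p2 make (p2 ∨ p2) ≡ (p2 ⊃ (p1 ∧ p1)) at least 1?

1

p1 = 0, p2 = 0 ↦ 0  <
p1 = 0, p2 = 1/2 ↦ 1/2  <
p1 = 0, p2 = 1 ↦ 0  <
p1 = 1/2, p2 = 0 ↦ 0  <
p1 = 1/2, p2 = 1/2 ↦ 1/2  <
p1 = 1/2, p2 = 1 ↦ 1/2  <
p1 = 1, p2 = 0 ↦ 0  <
p1 = 1, p2 = 1/2 ↦ 1/2  <
p1 = 1, p2 = 1 ↦ 1  ≥
So 1 of the 9 assignments meets the threshold.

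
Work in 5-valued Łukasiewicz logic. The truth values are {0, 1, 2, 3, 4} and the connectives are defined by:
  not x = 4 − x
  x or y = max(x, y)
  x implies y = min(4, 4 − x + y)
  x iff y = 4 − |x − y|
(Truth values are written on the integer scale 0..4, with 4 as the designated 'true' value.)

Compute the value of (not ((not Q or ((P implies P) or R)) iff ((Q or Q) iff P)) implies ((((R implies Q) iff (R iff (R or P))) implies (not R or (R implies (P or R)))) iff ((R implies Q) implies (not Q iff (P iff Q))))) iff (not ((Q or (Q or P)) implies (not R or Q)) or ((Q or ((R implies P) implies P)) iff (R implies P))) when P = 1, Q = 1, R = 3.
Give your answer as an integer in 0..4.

3

not Q = not 1 = 3
P implies P = 1 implies 1 = 4
(P implies P) or R = 4 or 3 = 4
not Q or ((P implies P) or R) = 3 or 4 = 4
Q or Q = 1 or 1 = 1
(Q or Q) iff P = 1 iff 1 = 4
(not Q or ((P implies P) or R)) iff ((Q or Q) iff P) = 4 iff 4 = 4
not ((not Q or ((P implies P) or R)) iff ((Q or Q) iff P)) = not 4 = 0
R implies Q = 3 implies 1 = 2
R or P = 3 or 1 = 3
R iff (R or P) = 3 iff 3 = 4
(R implies Q) iff (R iff (R or P)) = 2 iff 4 = 2
not R = not 3 = 1
P or R = 1 or 3 = 3
R implies (P or R) = 3 implies 3 = 4
not R or (R implies (P or R)) = 1 or 4 = 4
((R implies Q) iff (R iff (R or P))) implies (not R or (R implies (P or R))) = 2 implies 4 = 4
R implies Q = 3 implies 1 = 2
not Q = not 1 = 3
P iff Q = 1 iff 1 = 4
not Q iff (P iff Q) = 3 iff 4 = 3
(R implies Q) implies (not Q iff (P iff Q)) = 2 implies 3 = 4
(((R implies Q) iff (R iff (R or P))) implies (not R or (R implies (P or R)))) iff ((R implies Q) implies (not Q iff (P iff Q))) = 4 iff 4 = 4
not ((not Q or ((P implies P) or R)) iff ((Q or Q) iff P)) implies ((((R implies Q) iff (R iff (R or P))) implies (not R or (R implies (P or R)))) iff ((R implies Q) implies (not Q iff (P iff Q)))) = 0 implies 4 = 4
Q or P = 1 or 1 = 1
Q or (Q or P) = 1 or 1 = 1
not R = not 3 = 1
not R or Q = 1 or 1 = 1
(Q or (Q or P)) implies (not R or Q) = 1 implies 1 = 4
not ((Q or (Q or P)) implies (not R or Q)) = not 4 = 0
R implies P = 3 implies 1 = 2
(R implies P) implies P = 2 implies 1 = 3
Q or ((R implies P) implies P) = 1 or 3 = 3
R implies P = 3 implies 1 = 2
(Q or ((R implies P) implies P)) iff (R implies P) = 3 iff 2 = 3
not ((Q or (Q or P)) implies (not R or Q)) or ((Q or ((R implies P) implies P)) iff (R implies P)) = 0 or 3 = 3
(not ((not Q or ((P implies P) or R)) iff ((Q or Q) iff P)) implies ((((R implies Q) iff (R iff (R or P))) implies (not R or (R implies (P or R)))) iff ((R implies Q) implies (not Q iff (P iff Q))))) iff (not ((Q or (Q or P)) implies (not R or Q)) or ((Q or ((R implies P) implies P)) iff (R implies P))) = 4 iff 3 = 3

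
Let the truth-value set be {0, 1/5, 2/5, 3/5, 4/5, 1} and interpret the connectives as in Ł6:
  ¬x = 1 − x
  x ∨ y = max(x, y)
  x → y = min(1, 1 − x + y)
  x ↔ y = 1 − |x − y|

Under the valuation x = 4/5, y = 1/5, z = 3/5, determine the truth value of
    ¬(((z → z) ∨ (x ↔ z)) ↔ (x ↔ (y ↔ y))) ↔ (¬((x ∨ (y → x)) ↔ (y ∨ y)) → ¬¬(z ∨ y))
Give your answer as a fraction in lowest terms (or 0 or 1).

z → z = 3/5 → 3/5 = 1
x ↔ z = 4/5 ↔ 3/5 = 4/5
(z → z) ∨ (x ↔ z) = 1 ∨ 4/5 = 1
y ↔ y = 1/5 ↔ 1/5 = 1
x ↔ (y ↔ y) = 4/5 ↔ 1 = 4/5
((z → z) ∨ (x ↔ z)) ↔ (x ↔ (y ↔ y)) = 1 ↔ 4/5 = 4/5
¬(((z → z) ∨ (x ↔ z)) ↔ (x ↔ (y ↔ y))) = ¬4/5 = 1/5
y → x = 1/5 → 4/5 = 1
x ∨ (y → x) = 4/5 ∨ 1 = 1
y ∨ y = 1/5 ∨ 1/5 = 1/5
(x ∨ (y → x)) ↔ (y ∨ y) = 1 ↔ 1/5 = 1/5
¬((x ∨ (y → x)) ↔ (y ∨ y)) = ¬1/5 = 4/5
z ∨ y = 3/5 ∨ 1/5 = 3/5
¬(z ∨ y) = ¬3/5 = 2/5
¬¬(z ∨ y) = ¬2/5 = 3/5
¬((x ∨ (y → x)) ↔ (y ∨ y)) → ¬¬(z ∨ y) = 4/5 → 3/5 = 4/5
¬(((z → z) ∨ (x ↔ z)) ↔ (x ↔ (y ↔ y))) ↔ (¬((x ∨ (y → x)) ↔ (y ∨ y)) → ¬¬(z ∨ y)) = 1/5 ↔ 4/5 = 2/5

2/5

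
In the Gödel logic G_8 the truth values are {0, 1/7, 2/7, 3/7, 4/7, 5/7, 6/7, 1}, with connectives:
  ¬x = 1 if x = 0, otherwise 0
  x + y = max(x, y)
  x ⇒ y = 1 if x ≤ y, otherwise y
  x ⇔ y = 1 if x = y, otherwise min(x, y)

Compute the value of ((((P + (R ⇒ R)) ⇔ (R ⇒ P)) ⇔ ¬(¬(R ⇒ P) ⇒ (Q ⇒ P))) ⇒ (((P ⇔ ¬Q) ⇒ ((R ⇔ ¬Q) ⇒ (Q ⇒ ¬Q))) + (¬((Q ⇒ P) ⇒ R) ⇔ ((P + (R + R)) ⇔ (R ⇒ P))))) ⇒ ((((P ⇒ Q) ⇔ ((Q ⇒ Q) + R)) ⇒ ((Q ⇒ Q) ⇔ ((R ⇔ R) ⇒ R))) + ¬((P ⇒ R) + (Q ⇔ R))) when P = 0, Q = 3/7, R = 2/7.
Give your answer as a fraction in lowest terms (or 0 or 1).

2/7

R ⇒ R = 2/7 ⇒ 2/7 = 1
P + (R ⇒ R) = 0 + 1 = 1
R ⇒ P = 2/7 ⇒ 0 = 0
(P + (R ⇒ R)) ⇔ (R ⇒ P) = 1 ⇔ 0 = 0
R ⇒ P = 2/7 ⇒ 0 = 0
¬(R ⇒ P) = ¬0 = 1
Q ⇒ P = 3/7 ⇒ 0 = 0
¬(R ⇒ P) ⇒ (Q ⇒ P) = 1 ⇒ 0 = 0
¬(¬(R ⇒ P) ⇒ (Q ⇒ P)) = ¬0 = 1
((P + (R ⇒ R)) ⇔ (R ⇒ P)) ⇔ ¬(¬(R ⇒ P) ⇒ (Q ⇒ P)) = 0 ⇔ 1 = 0
¬Q = ¬3/7 = 0
P ⇔ ¬Q = 0 ⇔ 0 = 1
¬Q = ¬3/7 = 0
R ⇔ ¬Q = 2/7 ⇔ 0 = 0
¬Q = ¬3/7 = 0
Q ⇒ ¬Q = 3/7 ⇒ 0 = 0
(R ⇔ ¬Q) ⇒ (Q ⇒ ¬Q) = 0 ⇒ 0 = 1
(P ⇔ ¬Q) ⇒ ((R ⇔ ¬Q) ⇒ (Q ⇒ ¬Q)) = 1 ⇒ 1 = 1
Q ⇒ P = 3/7 ⇒ 0 = 0
(Q ⇒ P) ⇒ R = 0 ⇒ 2/7 = 1
¬((Q ⇒ P) ⇒ R) = ¬1 = 0
R + R = 2/7 + 2/7 = 2/7
P + (R + R) = 0 + 2/7 = 2/7
R ⇒ P = 2/7 ⇒ 0 = 0
(P + (R + R)) ⇔ (R ⇒ P) = 2/7 ⇔ 0 = 0
¬((Q ⇒ P) ⇒ R) ⇔ ((P + (R + R)) ⇔ (R ⇒ P)) = 0 ⇔ 0 = 1
((P ⇔ ¬Q) ⇒ ((R ⇔ ¬Q) ⇒ (Q ⇒ ¬Q))) + (¬((Q ⇒ P) ⇒ R) ⇔ ((P + (R + R)) ⇔ (R ⇒ P))) = 1 + 1 = 1
(((P + (R ⇒ R)) ⇔ (R ⇒ P)) ⇔ ¬(¬(R ⇒ P) ⇒ (Q ⇒ P))) ⇒ (((P ⇔ ¬Q) ⇒ ((R ⇔ ¬Q) ⇒ (Q ⇒ ¬Q))) + (¬((Q ⇒ P) ⇒ R) ⇔ ((P + (R + R)) ⇔ (R ⇒ P)))) = 0 ⇒ 1 = 1
P ⇒ Q = 0 ⇒ 3/7 = 1
Q ⇒ Q = 3/7 ⇒ 3/7 = 1
(Q ⇒ Q) + R = 1 + 2/7 = 1
(P ⇒ Q) ⇔ ((Q ⇒ Q) + R) = 1 ⇔ 1 = 1
Q ⇒ Q = 3/7 ⇒ 3/7 = 1
R ⇔ R = 2/7 ⇔ 2/7 = 1
(R ⇔ R) ⇒ R = 1 ⇒ 2/7 = 2/7
(Q ⇒ Q) ⇔ ((R ⇔ R) ⇒ R) = 1 ⇔ 2/7 = 2/7
((P ⇒ Q) ⇔ ((Q ⇒ Q) + R)) ⇒ ((Q ⇒ Q) ⇔ ((R ⇔ R) ⇒ R)) = 1 ⇒ 2/7 = 2/7
P ⇒ R = 0 ⇒ 2/7 = 1
Q ⇔ R = 3/7 ⇔ 2/7 = 2/7
(P ⇒ R) + (Q ⇔ R) = 1 + 2/7 = 1
¬((P ⇒ R) + (Q ⇔ R)) = ¬1 = 0
(((P ⇒ Q) ⇔ ((Q ⇒ Q) + R)) ⇒ ((Q ⇒ Q) ⇔ ((R ⇔ R) ⇒ R))) + ¬((P ⇒ R) + (Q ⇔ R)) = 2/7 + 0 = 2/7
((((P + (R ⇒ R)) ⇔ (R ⇒ P)) ⇔ ¬(¬(R ⇒ P) ⇒ (Q ⇒ P))) ⇒ (((P ⇔ ¬Q) ⇒ ((R ⇔ ¬Q) ⇒ (Q ⇒ ¬Q))) + (¬((Q ⇒ P) ⇒ R) ⇔ ((P + (R + R)) ⇔ (R ⇒ P))))) ⇒ ((((P ⇒ Q) ⇔ ((Q ⇒ Q) + R)) ⇒ ((Q ⇒ Q) ⇔ ((R ⇔ R) ⇒ R))) + ¬((P ⇒ R) + (Q ⇔ R))) = 1 ⇒ 2/7 = 2/7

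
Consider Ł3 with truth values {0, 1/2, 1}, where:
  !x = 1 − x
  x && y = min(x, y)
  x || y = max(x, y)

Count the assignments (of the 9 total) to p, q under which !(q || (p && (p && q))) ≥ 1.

3

p = 0, q = 0 ↦ 1  ≥
p = 0, q = 1/2 ↦ 1/2  <
p = 0, q = 1 ↦ 0  <
p = 1/2, q = 0 ↦ 1  ≥
p = 1/2, q = 1/2 ↦ 1/2  <
p = 1/2, q = 1 ↦ 0  <
p = 1, q = 0 ↦ 1  ≥
p = 1, q = 1/2 ↦ 1/2  <
p = 1, q = 1 ↦ 0  <
So 3 of the 9 assignments meet the threshold.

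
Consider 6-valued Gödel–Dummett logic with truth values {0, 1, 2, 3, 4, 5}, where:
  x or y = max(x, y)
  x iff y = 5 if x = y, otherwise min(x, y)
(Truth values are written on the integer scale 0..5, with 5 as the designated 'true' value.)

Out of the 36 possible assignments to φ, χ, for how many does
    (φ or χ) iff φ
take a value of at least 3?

24

value 5: 21 assignments (counts)
value 4: 1 assignment (counts)
value 3: 2 assignments (counts)
value 2: 3 assignments
value 1: 4 assignments
value 0: 5 assignments
So 24 of the 36 assignments meet the threshold.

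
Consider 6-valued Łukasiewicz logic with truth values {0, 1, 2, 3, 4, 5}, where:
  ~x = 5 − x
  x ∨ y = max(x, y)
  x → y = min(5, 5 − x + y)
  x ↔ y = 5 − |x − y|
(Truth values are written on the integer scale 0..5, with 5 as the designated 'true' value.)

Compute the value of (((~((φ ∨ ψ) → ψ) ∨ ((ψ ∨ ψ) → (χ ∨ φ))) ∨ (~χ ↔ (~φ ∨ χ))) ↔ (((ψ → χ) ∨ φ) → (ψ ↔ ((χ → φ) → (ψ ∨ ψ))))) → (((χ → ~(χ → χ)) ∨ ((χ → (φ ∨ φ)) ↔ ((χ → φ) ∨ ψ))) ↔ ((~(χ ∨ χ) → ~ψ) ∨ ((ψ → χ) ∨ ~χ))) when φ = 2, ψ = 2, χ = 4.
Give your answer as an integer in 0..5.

5

φ ∨ ψ = 2 ∨ 2 = 2
(φ ∨ ψ) → ψ = 2 → 2 = 5
~((φ ∨ ψ) → ψ) = ~5 = 0
ψ ∨ ψ = 2 ∨ 2 = 2
χ ∨ φ = 4 ∨ 2 = 4
(ψ ∨ ψ) → (χ ∨ φ) = 2 → 4 = 5
~((φ ∨ ψ) → ψ) ∨ ((ψ ∨ ψ) → (χ ∨ φ)) = 0 ∨ 5 = 5
~χ = ~4 = 1
~φ = ~2 = 3
~φ ∨ χ = 3 ∨ 4 = 4
~χ ↔ (~φ ∨ χ) = 1 ↔ 4 = 2
(~((φ ∨ ψ) → ψ) ∨ ((ψ ∨ ψ) → (χ ∨ φ))) ∨ (~χ ↔ (~φ ∨ χ)) = 5 ∨ 2 = 5
ψ → χ = 2 → 4 = 5
(ψ → χ) ∨ φ = 5 ∨ 2 = 5
χ → φ = 4 → 2 = 3
ψ ∨ ψ = 2 ∨ 2 = 2
(χ → φ) → (ψ ∨ ψ) = 3 → 2 = 4
ψ ↔ ((χ → φ) → (ψ ∨ ψ)) = 2 ↔ 4 = 3
((ψ → χ) ∨ φ) → (ψ ↔ ((χ → φ) → (ψ ∨ ψ))) = 5 → 3 = 3
((~((φ ∨ ψ) → ψ) ∨ ((ψ ∨ ψ) → (χ ∨ φ))) ∨ (~χ ↔ (~φ ∨ χ))) ↔ (((ψ → χ) ∨ φ) → (ψ ↔ ((χ → φ) → (ψ ∨ ψ)))) = 5 ↔ 3 = 3
χ → χ = 4 → 4 = 5
~(χ → χ) = ~5 = 0
χ → ~(χ → χ) = 4 → 0 = 1
φ ∨ φ = 2 ∨ 2 = 2
χ → (φ ∨ φ) = 4 → 2 = 3
χ → φ = 4 → 2 = 3
(χ → φ) ∨ ψ = 3 ∨ 2 = 3
(χ → (φ ∨ φ)) ↔ ((χ → φ) ∨ ψ) = 3 ↔ 3 = 5
(χ → ~(χ → χ)) ∨ ((χ → (φ ∨ φ)) ↔ ((χ → φ) ∨ ψ)) = 1 ∨ 5 = 5
χ ∨ χ = 4 ∨ 4 = 4
~(χ ∨ χ) = ~4 = 1
~ψ = ~2 = 3
~(χ ∨ χ) → ~ψ = 1 → 3 = 5
ψ → χ = 2 → 4 = 5
~χ = ~4 = 1
(ψ → χ) ∨ ~χ = 5 ∨ 1 = 5
(~(χ ∨ χ) → ~ψ) ∨ ((ψ → χ) ∨ ~χ) = 5 ∨ 5 = 5
((χ → ~(χ → χ)) ∨ ((χ → (φ ∨ φ)) ↔ ((χ → φ) ∨ ψ))) ↔ ((~(χ ∨ χ) → ~ψ) ∨ ((ψ → χ) ∨ ~χ)) = 5 ↔ 5 = 5
(((~((φ ∨ ψ) → ψ) ∨ ((ψ ∨ ψ) → (χ ∨ φ))) ∨ (~χ ↔ (~φ ∨ χ))) ↔ (((ψ → χ) ∨ φ) → (ψ ↔ ((χ → φ) → (ψ ∨ ψ))))) → (((χ → ~(χ → χ)) ∨ ((χ → (φ ∨ φ)) ↔ ((χ → φ) ∨ ψ))) ↔ ((~(χ ∨ χ) → ~ψ) ∨ ((ψ → χ) ∨ ~χ))) = 3 → 5 = 5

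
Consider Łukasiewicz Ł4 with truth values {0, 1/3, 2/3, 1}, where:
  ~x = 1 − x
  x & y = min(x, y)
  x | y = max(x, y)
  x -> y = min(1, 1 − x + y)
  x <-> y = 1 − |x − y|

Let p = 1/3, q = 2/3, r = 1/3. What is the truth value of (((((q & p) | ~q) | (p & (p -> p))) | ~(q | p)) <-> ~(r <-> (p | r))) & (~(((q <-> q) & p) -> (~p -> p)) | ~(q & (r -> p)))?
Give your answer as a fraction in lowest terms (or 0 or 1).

q & p = 2/3 & 1/3 = 1/3
~q = ~2/3 = 1/3
(q & p) | ~q = 1/3 | 1/3 = 1/3
p -> p = 1/3 -> 1/3 = 1
p & (p -> p) = 1/3 & 1 = 1/3
((q & p) | ~q) | (p & (p -> p)) = 1/3 | 1/3 = 1/3
q | p = 2/3 | 1/3 = 2/3
~(q | p) = ~2/3 = 1/3
(((q & p) | ~q) | (p & (p -> p))) | ~(q | p) = 1/3 | 1/3 = 1/3
p | r = 1/3 | 1/3 = 1/3
r <-> (p | r) = 1/3 <-> 1/3 = 1
~(r <-> (p | r)) = ~1 = 0
((((q & p) | ~q) | (p & (p -> p))) | ~(q | p)) <-> ~(r <-> (p | r)) = 1/3 <-> 0 = 2/3
q <-> q = 2/3 <-> 2/3 = 1
(q <-> q) & p = 1 & 1/3 = 1/3
~p = ~1/3 = 2/3
~p -> p = 2/3 -> 1/3 = 2/3
((q <-> q) & p) -> (~p -> p) = 1/3 -> 2/3 = 1
~(((q <-> q) & p) -> (~p -> p)) = ~1 = 0
r -> p = 1/3 -> 1/3 = 1
q & (r -> p) = 2/3 & 1 = 2/3
~(q & (r -> p)) = ~2/3 = 1/3
~(((q <-> q) & p) -> (~p -> p)) | ~(q & (r -> p)) = 0 | 1/3 = 1/3
(((((q & p) | ~q) | (p & (p -> p))) | ~(q | p)) <-> ~(r <-> (p | r))) & (~(((q <-> q) & p) -> (~p -> p)) | ~(q & (r -> p))) = 2/3 & 1/3 = 1/3

1/3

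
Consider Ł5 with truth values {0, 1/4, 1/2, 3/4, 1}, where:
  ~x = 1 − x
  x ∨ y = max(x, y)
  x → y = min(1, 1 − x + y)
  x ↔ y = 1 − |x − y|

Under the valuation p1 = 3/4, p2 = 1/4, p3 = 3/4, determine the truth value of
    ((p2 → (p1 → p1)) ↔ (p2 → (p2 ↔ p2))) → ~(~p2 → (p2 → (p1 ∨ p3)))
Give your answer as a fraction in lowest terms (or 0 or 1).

p1 → p1 = 3/4 → 3/4 = 1
p2 → (p1 → p1) = 1/4 → 1 = 1
p2 ↔ p2 = 1/4 ↔ 1/4 = 1
p2 → (p2 ↔ p2) = 1/4 → 1 = 1
(p2 → (p1 → p1)) ↔ (p2 → (p2 ↔ p2)) = 1 ↔ 1 = 1
~p2 = ~1/4 = 3/4
p1 ∨ p3 = 3/4 ∨ 3/4 = 3/4
p2 → (p1 ∨ p3) = 1/4 → 3/4 = 1
~p2 → (p2 → (p1 ∨ p3)) = 3/4 → 1 = 1
~(~p2 → (p2 → (p1 ∨ p3))) = ~1 = 0
((p2 → (p1 → p1)) ↔ (p2 → (p2 ↔ p2))) → ~(~p2 → (p2 → (p1 ∨ p3))) = 1 → 0 = 0

0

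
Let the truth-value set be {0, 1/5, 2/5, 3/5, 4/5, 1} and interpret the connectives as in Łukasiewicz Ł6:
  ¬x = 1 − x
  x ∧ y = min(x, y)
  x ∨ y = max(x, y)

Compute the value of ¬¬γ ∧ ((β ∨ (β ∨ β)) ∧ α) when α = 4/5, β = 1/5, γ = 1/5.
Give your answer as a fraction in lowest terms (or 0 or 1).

1/5

¬γ = ¬1/5 = 4/5
¬¬γ = ¬4/5 = 1/5
β ∨ β = 1/5 ∨ 1/5 = 1/5
β ∨ (β ∨ β) = 1/5 ∨ 1/5 = 1/5
(β ∨ (β ∨ β)) ∧ α = 1/5 ∧ 4/5 = 1/5
¬¬γ ∧ ((β ∨ (β ∨ β)) ∧ α) = 1/5 ∧ 1/5 = 1/5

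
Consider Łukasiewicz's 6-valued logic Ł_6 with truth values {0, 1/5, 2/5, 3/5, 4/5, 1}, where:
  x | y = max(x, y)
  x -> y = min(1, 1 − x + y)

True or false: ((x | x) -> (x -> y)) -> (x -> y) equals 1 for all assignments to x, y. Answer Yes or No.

No

Counterexample: take x = 1/5, y = 0.
x | x = 1/5 | 1/5 = 1/5
x -> y = 1/5 -> 0 = 4/5
(x | x) -> (x -> y) = 1/5 -> 4/5 = 1
x -> y = 1/5 -> 0 = 4/5
((x | x) -> (x -> y)) -> (x -> y) = 1 -> 4/5 = 4/5
This gives 4/5 ≠ 1.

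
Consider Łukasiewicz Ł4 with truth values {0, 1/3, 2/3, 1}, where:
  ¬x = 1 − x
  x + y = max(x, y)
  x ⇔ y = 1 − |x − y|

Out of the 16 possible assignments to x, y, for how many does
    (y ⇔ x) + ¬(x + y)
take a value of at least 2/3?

10

x = 0, y = 0 ↦ 1  ≥
x = 0, y = 1/3 ↦ 2/3  ≥
x = 0, y = 2/3 ↦ 1/3  <
x = 0, y = 1 ↦ 0  <
x = 1/3, y = 0 ↦ 2/3  ≥
x = 1/3, y = 1/3 ↦ 1  ≥
x = 1/3, y = 2/3 ↦ 2/3  ≥
x = 1/3, y = 1 ↦ 1/3  <
x = 2/3, y = 0 ↦ 1/3  <
x = 2/3, y = 1/3 ↦ 2/3  ≥
x = 2/3, y = 2/3 ↦ 1  ≥
x = 2/3, y = 1 ↦ 2/3  ≥
x = 1, y = 0 ↦ 0  <
x = 1, y = 1/3 ↦ 1/3  <
x = 1, y = 2/3 ↦ 2/3  ≥
x = 1, y = 1 ↦ 1  ≥
So 10 of the 16 assignments meet the threshold.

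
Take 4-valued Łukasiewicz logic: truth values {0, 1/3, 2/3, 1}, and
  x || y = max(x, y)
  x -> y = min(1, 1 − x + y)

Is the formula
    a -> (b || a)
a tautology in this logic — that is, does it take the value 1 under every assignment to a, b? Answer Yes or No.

a = 0, b = 0 ↦ 1
a = 0, b = 1/3 ↦ 1
a = 0, b = 2/3 ↦ 1
a = 0, b = 1 ↦ 1
a = 1/3, b = 0 ↦ 1
a = 1/3, b = 1/3 ↦ 1
a = 1/3, b = 2/3 ↦ 1
a = 1/3, b = 1 ↦ 1
a = 2/3, b = 0 ↦ 1
a = 2/3, b = 1/3 ↦ 1
a = 2/3, b = 2/3 ↦ 1
a = 2/3, b = 1 ↦ 1
a = 1, b = 0 ↦ 1
a = 1, b = 1/3 ↦ 1
a = 1, b = 2/3 ↦ 1
a = 1, b = 1 ↦ 1
Every assignment gives a value ≥ 1.

Yes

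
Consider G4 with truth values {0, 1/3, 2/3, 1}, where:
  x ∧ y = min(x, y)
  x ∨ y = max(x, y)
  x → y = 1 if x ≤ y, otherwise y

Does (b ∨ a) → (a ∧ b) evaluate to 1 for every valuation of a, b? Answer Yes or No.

No

Counterexample: take a = 0, b = 1/3.
b ∨ a = 1/3 ∨ 0 = 1/3
a ∧ b = 0 ∧ 1/3 = 0
(b ∨ a) → (a ∧ b) = 1/3 → 0 = 0
This gives 0 ≠ 1.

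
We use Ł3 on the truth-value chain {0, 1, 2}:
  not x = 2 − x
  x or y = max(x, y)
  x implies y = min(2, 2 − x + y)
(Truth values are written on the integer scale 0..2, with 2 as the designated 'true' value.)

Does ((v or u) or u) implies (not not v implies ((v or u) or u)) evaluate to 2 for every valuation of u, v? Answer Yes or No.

u = 0, v = 0 ↦ 2
u = 0, v = 1 ↦ 2
u = 0, v = 2 ↦ 2
u = 1, v = 0 ↦ 2
u = 1, v = 1 ↦ 2
u = 1, v = 2 ↦ 2
u = 2, v = 0 ↦ 2
u = 2, v = 1 ↦ 2
u = 2, v = 2 ↦ 2
Every assignment gives a value ≥ 2.

Yes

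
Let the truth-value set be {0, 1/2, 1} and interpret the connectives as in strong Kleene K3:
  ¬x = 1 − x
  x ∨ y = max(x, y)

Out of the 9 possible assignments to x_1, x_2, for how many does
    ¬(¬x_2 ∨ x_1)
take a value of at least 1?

1

x_1 = 0, x_2 = 0 ↦ 0  <
x_1 = 0, x_2 = 1/2 ↦ 1/2  <
x_1 = 0, x_2 = 1 ↦ 1  ≥
x_1 = 1/2, x_2 = 0 ↦ 0  <
x_1 = 1/2, x_2 = 1/2 ↦ 1/2  <
x_1 = 1/2, x_2 = 1 ↦ 1/2  <
x_1 = 1, x_2 = 0 ↦ 0  <
x_1 = 1, x_2 = 1/2 ↦ 0  <
x_1 = 1, x_2 = 1 ↦ 0  <
So 1 of the 9 assignments meets the threshold.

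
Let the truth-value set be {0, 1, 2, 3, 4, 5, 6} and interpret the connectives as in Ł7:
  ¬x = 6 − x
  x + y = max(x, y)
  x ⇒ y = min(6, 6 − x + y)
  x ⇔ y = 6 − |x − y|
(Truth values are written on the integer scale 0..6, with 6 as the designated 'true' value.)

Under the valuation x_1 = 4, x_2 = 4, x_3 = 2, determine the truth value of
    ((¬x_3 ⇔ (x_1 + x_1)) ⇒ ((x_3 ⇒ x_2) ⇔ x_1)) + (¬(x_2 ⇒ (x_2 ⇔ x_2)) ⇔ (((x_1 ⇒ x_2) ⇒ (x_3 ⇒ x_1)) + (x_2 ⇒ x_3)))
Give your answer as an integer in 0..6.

4

¬x_3 = ¬2 = 4
x_1 + x_1 = 4 + 4 = 4
¬x_3 ⇔ (x_1 + x_1) = 4 ⇔ 4 = 6
x_3 ⇒ x_2 = 2 ⇒ 4 = 6
(x_3 ⇒ x_2) ⇔ x_1 = 6 ⇔ 4 = 4
(¬x_3 ⇔ (x_1 + x_1)) ⇒ ((x_3 ⇒ x_2) ⇔ x_1) = 6 ⇒ 4 = 4
x_2 ⇔ x_2 = 4 ⇔ 4 = 6
x_2 ⇒ (x_2 ⇔ x_2) = 4 ⇒ 6 = 6
¬(x_2 ⇒ (x_2 ⇔ x_2)) = ¬6 = 0
x_1 ⇒ x_2 = 4 ⇒ 4 = 6
x_3 ⇒ x_1 = 2 ⇒ 4 = 6
(x_1 ⇒ x_2) ⇒ (x_3 ⇒ x_1) = 6 ⇒ 6 = 6
x_2 ⇒ x_3 = 4 ⇒ 2 = 4
((x_1 ⇒ x_2) ⇒ (x_3 ⇒ x_1)) + (x_2 ⇒ x_3) = 6 + 4 = 6
¬(x_2 ⇒ (x_2 ⇔ x_2)) ⇔ (((x_1 ⇒ x_2) ⇒ (x_3 ⇒ x_1)) + (x_2 ⇒ x_3)) = 0 ⇔ 6 = 0
((¬x_3 ⇔ (x_1 + x_1)) ⇒ ((x_3 ⇒ x_2) ⇔ x_1)) + (¬(x_2 ⇒ (x_2 ⇔ x_2)) ⇔ (((x_1 ⇒ x_2) ⇒ (x_3 ⇒ x_1)) + (x_2 ⇒ x_3))) = 4 + 0 = 4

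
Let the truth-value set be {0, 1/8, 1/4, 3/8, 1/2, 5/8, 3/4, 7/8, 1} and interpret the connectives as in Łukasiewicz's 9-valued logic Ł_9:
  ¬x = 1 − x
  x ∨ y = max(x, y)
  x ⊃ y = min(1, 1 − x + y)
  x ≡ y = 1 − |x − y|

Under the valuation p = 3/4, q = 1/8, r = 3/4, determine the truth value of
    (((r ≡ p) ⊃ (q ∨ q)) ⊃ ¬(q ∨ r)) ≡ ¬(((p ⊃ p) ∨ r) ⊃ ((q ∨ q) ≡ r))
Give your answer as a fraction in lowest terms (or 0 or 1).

5/8

r ≡ p = 3/4 ≡ 3/4 = 1
q ∨ q = 1/8 ∨ 1/8 = 1/8
(r ≡ p) ⊃ (q ∨ q) = 1 ⊃ 1/8 = 1/8
q ∨ r = 1/8 ∨ 3/4 = 3/4
¬(q ∨ r) = ¬3/4 = 1/4
((r ≡ p) ⊃ (q ∨ q)) ⊃ ¬(q ∨ r) = 1/8 ⊃ 1/4 = 1
p ⊃ p = 3/4 ⊃ 3/4 = 1
(p ⊃ p) ∨ r = 1 ∨ 3/4 = 1
q ∨ q = 1/8 ∨ 1/8 = 1/8
(q ∨ q) ≡ r = 1/8 ≡ 3/4 = 3/8
((p ⊃ p) ∨ r) ⊃ ((q ∨ q) ≡ r) = 1 ⊃ 3/8 = 3/8
¬(((p ⊃ p) ∨ r) ⊃ ((q ∨ q) ≡ r)) = ¬3/8 = 5/8
(((r ≡ p) ⊃ (q ∨ q)) ⊃ ¬(q ∨ r)) ≡ ¬(((p ⊃ p) ∨ r) ⊃ ((q ∨ q) ≡ r)) = 1 ≡ 5/8 = 5/8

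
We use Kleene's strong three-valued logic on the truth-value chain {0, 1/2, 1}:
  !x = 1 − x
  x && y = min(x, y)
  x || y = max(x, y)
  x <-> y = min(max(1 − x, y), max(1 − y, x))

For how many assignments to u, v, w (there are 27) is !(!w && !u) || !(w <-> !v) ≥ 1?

17

value 1: 17 assignments (counts)
value 1/2: 9 assignments
value 0: 1 assignment
So 17 of the 27 assignments meet the threshold.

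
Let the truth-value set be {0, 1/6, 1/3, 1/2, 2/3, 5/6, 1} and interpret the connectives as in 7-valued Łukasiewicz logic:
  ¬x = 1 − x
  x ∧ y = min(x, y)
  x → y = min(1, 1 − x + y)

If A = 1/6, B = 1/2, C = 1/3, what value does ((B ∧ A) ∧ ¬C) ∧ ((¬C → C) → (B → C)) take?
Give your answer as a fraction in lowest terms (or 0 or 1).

B ∧ A = 1/2 ∧ 1/6 = 1/6
¬C = ¬1/3 = 2/3
(B ∧ A) ∧ ¬C = 1/6 ∧ 2/3 = 1/6
¬C = ¬1/3 = 2/3
¬C → C = 2/3 → 1/3 = 2/3
B → C = 1/2 → 1/3 = 5/6
(¬C → C) → (B → C) = 2/3 → 5/6 = 1
((B ∧ A) ∧ ¬C) ∧ ((¬C → C) → (B → C)) = 1/6 ∧ 1 = 1/6

1/6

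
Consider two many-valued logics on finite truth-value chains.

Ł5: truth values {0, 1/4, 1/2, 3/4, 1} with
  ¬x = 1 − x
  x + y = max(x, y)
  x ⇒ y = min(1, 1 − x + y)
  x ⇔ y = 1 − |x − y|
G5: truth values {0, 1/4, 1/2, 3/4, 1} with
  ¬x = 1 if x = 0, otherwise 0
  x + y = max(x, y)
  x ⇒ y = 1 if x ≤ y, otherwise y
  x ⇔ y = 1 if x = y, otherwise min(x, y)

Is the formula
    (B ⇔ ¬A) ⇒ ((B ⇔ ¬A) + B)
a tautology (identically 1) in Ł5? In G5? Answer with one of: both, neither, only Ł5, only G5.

both

In Ł5: every assignment gives 1 — tautology.
In G5: every assignment gives 1 — tautology.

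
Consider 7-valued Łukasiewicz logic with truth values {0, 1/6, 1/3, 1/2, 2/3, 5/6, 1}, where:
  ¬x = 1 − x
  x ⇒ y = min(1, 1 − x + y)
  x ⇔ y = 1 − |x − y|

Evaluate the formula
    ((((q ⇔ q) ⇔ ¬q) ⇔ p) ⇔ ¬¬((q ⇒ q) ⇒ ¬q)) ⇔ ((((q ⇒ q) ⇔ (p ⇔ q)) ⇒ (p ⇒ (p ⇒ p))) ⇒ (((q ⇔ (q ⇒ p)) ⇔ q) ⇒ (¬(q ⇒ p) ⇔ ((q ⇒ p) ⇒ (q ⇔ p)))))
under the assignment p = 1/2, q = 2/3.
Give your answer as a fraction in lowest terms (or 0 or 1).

5/6

q ⇔ q = 2/3 ⇔ 2/3 = 1
¬q = ¬2/3 = 1/3
(q ⇔ q) ⇔ ¬q = 1 ⇔ 1/3 = 1/3
((q ⇔ q) ⇔ ¬q) ⇔ p = 1/3 ⇔ 1/2 = 5/6
q ⇒ q = 2/3 ⇒ 2/3 = 1
¬q = ¬2/3 = 1/3
(q ⇒ q) ⇒ ¬q = 1 ⇒ 1/3 = 1/3
¬((q ⇒ q) ⇒ ¬q) = ¬1/3 = 2/3
¬¬((q ⇒ q) ⇒ ¬q) = ¬2/3 = 1/3
(((q ⇔ q) ⇔ ¬q) ⇔ p) ⇔ ¬¬((q ⇒ q) ⇒ ¬q) = 5/6 ⇔ 1/3 = 1/2
q ⇒ q = 2/3 ⇒ 2/3 = 1
p ⇔ q = 1/2 ⇔ 2/3 = 5/6
(q ⇒ q) ⇔ (p ⇔ q) = 1 ⇔ 5/6 = 5/6
p ⇒ p = 1/2 ⇒ 1/2 = 1
p ⇒ (p ⇒ p) = 1/2 ⇒ 1 = 1
((q ⇒ q) ⇔ (p ⇔ q)) ⇒ (p ⇒ (p ⇒ p)) = 5/6 ⇒ 1 = 1
q ⇒ p = 2/3 ⇒ 1/2 = 5/6
q ⇔ (q ⇒ p) = 2/3 ⇔ 5/6 = 5/6
(q ⇔ (q ⇒ p)) ⇔ q = 5/6 ⇔ 2/3 = 5/6
q ⇒ p = 2/3 ⇒ 1/2 = 5/6
¬(q ⇒ p) = ¬5/6 = 1/6
q ⇒ p = 2/3 ⇒ 1/2 = 5/6
q ⇔ p = 2/3 ⇔ 1/2 = 5/6
(q ⇒ p) ⇒ (q ⇔ p) = 5/6 ⇒ 5/6 = 1
¬(q ⇒ p) ⇔ ((q ⇒ p) ⇒ (q ⇔ p)) = 1/6 ⇔ 1 = 1/6
((q ⇔ (q ⇒ p)) ⇔ q) ⇒ (¬(q ⇒ p) ⇔ ((q ⇒ p) ⇒ (q ⇔ p))) = 5/6 ⇒ 1/6 = 1/3
(((q ⇒ q) ⇔ (p ⇔ q)) ⇒ (p ⇒ (p ⇒ p))) ⇒ (((q ⇔ (q ⇒ p)) ⇔ q) ⇒ (¬(q ⇒ p) ⇔ ((q ⇒ p) ⇒ (q ⇔ p)))) = 1 ⇒ 1/3 = 1/3
((((q ⇔ q) ⇔ ¬q) ⇔ p) ⇔ ¬¬((q ⇒ q) ⇒ ¬q)) ⇔ ((((q ⇒ q) ⇔ (p ⇔ q)) ⇒ (p ⇒ (p ⇒ p))) ⇒ (((q ⇔ (q ⇒ p)) ⇔ q) ⇒ (¬(q ⇒ p) ⇔ ((q ⇒ p) ⇒ (q ⇔ p))))) = 1/2 ⇔ 1/3 = 5/6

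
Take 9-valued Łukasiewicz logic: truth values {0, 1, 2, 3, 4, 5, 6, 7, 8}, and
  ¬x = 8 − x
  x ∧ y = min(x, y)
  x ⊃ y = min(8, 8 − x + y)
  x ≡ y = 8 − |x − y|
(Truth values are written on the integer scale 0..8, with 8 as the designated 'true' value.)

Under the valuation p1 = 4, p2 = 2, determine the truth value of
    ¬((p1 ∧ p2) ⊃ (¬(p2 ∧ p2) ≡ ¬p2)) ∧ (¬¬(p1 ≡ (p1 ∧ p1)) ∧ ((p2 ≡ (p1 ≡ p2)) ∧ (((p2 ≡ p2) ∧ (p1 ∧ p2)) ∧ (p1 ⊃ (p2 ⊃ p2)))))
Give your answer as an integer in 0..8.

0

p1 ∧ p2 = 4 ∧ 2 = 2
p2 ∧ p2 = 2 ∧ 2 = 2
¬(p2 ∧ p2) = ¬2 = 6
¬p2 = ¬2 = 6
¬(p2 ∧ p2) ≡ ¬p2 = 6 ≡ 6 = 8
(p1 ∧ p2) ⊃ (¬(p2 ∧ p2) ≡ ¬p2) = 2 ⊃ 8 = 8
¬((p1 ∧ p2) ⊃ (¬(p2 ∧ p2) ≡ ¬p2)) = ¬8 = 0
p1 ∧ p1 = 4 ∧ 4 = 4
p1 ≡ (p1 ∧ p1) = 4 ≡ 4 = 8
¬(p1 ≡ (p1 ∧ p1)) = ¬8 = 0
¬¬(p1 ≡ (p1 ∧ p1)) = ¬0 = 8
p1 ≡ p2 = 4 ≡ 2 = 6
p2 ≡ (p1 ≡ p2) = 2 ≡ 6 = 4
p2 ≡ p2 = 2 ≡ 2 = 8
p1 ∧ p2 = 4 ∧ 2 = 2
(p2 ≡ p2) ∧ (p1 ∧ p2) = 8 ∧ 2 = 2
p2 ⊃ p2 = 2 ⊃ 2 = 8
p1 ⊃ (p2 ⊃ p2) = 4 ⊃ 8 = 8
((p2 ≡ p2) ∧ (p1 ∧ p2)) ∧ (p1 ⊃ (p2 ⊃ p2)) = 2 ∧ 8 = 2
(p2 ≡ (p1 ≡ p2)) ∧ (((p2 ≡ p2) ∧ (p1 ∧ p2)) ∧ (p1 ⊃ (p2 ⊃ p2))) = 4 ∧ 2 = 2
¬¬(p1 ≡ (p1 ∧ p1)) ∧ ((p2 ≡ (p1 ≡ p2)) ∧ (((p2 ≡ p2) ∧ (p1 ∧ p2)) ∧ (p1 ⊃ (p2 ⊃ p2)))) = 8 ∧ 2 = 2
¬((p1 ∧ p2) ⊃ (¬(p2 ∧ p2) ≡ ¬p2)) ∧ (¬¬(p1 ≡ (p1 ∧ p1)) ∧ ((p2 ≡ (p1 ≡ p2)) ∧ (((p2 ≡ p2) ∧ (p1 ∧ p2)) ∧ (p1 ⊃ (p2 ⊃ p2))))) = 0 ∧ 2 = 0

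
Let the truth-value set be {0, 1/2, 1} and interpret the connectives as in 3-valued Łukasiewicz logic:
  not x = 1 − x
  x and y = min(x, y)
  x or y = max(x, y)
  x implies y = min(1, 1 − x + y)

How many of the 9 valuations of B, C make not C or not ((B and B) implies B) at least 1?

3

B = 0, C = 0 ↦ 1  ≥
B = 0, C = 1/2 ↦ 1/2  <
B = 0, C = 1 ↦ 0  <
B = 1/2, C = 0 ↦ 1  ≥
B = 1/2, C = 1/2 ↦ 1/2  <
B = 1/2, C = 1 ↦ 0  <
B = 1, C = 0 ↦ 1  ≥
B = 1, C = 1/2 ↦ 1/2  <
B = 1, C = 1 ↦ 0  <
So 3 of the 9 assignments meet the threshold.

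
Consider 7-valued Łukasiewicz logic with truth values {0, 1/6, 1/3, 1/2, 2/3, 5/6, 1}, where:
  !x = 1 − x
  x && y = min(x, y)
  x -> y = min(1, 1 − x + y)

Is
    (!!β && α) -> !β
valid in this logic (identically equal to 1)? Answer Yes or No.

No

Counterexample: take α = 1/6, β = 1.
!β = !1 = 0
!!β = !0 = 1
!!β && α = 1 && 1/6 = 1/6
!β = !1 = 0
(!!β && α) -> !β = 1/6 -> 0 = 5/6
This gives 5/6 ≠ 1.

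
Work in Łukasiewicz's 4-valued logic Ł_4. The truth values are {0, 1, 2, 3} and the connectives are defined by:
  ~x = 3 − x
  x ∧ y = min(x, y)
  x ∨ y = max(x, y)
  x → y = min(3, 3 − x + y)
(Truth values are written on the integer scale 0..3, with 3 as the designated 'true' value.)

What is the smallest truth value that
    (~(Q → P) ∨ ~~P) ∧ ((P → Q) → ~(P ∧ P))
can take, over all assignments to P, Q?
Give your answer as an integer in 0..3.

0

Take P = 0, Q = 0:
Q → P = 0 → 0 = 3
~(Q → P) = ~3 = 0
~P = ~0 = 3
~~P = ~3 = 0
~(Q → P) ∨ ~~P = 0 ∨ 0 = 0
P → Q = 0 → 0 = 3
P ∧ P = 0 ∧ 0 = 0
~(P ∧ P) = ~0 = 3
(P → Q) → ~(P ∧ P) = 3 → 3 = 3
(~(Q → P) ∨ ~~P) ∧ ((P → Q) → ~(P ∧ P)) = 0 ∧ 3 = 0
No assignment yields a value below 0, so this is the minimum.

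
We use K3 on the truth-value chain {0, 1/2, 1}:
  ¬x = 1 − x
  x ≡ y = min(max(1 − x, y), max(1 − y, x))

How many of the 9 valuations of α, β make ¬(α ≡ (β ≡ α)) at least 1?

α = 0, β = 0 ↦ 1  ≥
α = 0, β = 1/2 ↦ 1/2  <
α = 0, β = 1 ↦ 0  <
α = 1/2, β = 0 ↦ 1/2  <
α = 1/2, β = 1/2 ↦ 1/2  <
α = 1/2, β = 1 ↦ 1/2  <
α = 1, β = 0 ↦ 1  ≥
α = 1, β = 1/2 ↦ 1/2  <
α = 1, β = 1 ↦ 0  <
So 2 of the 9 assignments meet the threshold.

2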